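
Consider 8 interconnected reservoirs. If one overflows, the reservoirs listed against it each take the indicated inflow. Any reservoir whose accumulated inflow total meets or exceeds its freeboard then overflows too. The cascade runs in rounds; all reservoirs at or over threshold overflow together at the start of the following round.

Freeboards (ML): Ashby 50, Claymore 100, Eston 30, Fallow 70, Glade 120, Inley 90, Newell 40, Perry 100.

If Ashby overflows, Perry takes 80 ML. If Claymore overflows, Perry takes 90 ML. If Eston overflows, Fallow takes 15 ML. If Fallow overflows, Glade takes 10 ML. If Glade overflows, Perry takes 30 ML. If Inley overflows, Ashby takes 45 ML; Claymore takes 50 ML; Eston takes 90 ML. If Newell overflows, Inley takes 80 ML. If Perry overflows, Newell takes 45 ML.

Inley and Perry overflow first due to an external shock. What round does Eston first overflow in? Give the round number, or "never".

Round 1 — Inley, Perry overflow (initial).
  Ashby: +45 → 45 < 50
  Claymore: +50 → 50 < 100
  Eston: +90 → 90 ≥ 30
  Newell: +45 → 45 ≥ 40
Round 2 — Eston, Newell overflow.
  Fallow: +15 → 15 < 70
No further overflows.

2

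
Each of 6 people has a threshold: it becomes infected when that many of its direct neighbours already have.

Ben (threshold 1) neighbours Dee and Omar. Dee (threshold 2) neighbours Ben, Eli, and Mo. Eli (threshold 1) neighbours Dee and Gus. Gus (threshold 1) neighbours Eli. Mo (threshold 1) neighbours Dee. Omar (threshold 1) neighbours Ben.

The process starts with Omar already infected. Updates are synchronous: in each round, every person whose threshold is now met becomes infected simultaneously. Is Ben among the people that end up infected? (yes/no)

yes

Round 1 — Omar becomes infected (initial).
Round 2 — checking thresholds:
  Ben: 1 of 2 neighbours ≥ 1, becomes infected.
Round 3 — no new infections; cascade stops.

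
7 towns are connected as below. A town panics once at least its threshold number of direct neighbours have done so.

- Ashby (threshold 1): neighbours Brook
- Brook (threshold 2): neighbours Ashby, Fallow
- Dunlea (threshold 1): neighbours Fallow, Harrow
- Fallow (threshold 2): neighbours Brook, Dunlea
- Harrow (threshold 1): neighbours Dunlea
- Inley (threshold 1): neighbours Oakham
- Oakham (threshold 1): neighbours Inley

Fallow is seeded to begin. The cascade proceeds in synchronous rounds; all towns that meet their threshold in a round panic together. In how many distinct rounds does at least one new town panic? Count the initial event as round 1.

3

Round 1 — Fallow panics (initial).
Round 2 — checking thresholds:
  Brook: 1 of 2 neighbours < 2, not yet.
  Dunlea: 1 of 2 neighbours ≥ 1, panics.
Round 3 — checking thresholds:
  Brook: 1 of 2 neighbours < 2, not yet.
  Harrow: 1 of 1 neighbours ≥ 1, panics.
Round 4 — no new panics; cascade stops.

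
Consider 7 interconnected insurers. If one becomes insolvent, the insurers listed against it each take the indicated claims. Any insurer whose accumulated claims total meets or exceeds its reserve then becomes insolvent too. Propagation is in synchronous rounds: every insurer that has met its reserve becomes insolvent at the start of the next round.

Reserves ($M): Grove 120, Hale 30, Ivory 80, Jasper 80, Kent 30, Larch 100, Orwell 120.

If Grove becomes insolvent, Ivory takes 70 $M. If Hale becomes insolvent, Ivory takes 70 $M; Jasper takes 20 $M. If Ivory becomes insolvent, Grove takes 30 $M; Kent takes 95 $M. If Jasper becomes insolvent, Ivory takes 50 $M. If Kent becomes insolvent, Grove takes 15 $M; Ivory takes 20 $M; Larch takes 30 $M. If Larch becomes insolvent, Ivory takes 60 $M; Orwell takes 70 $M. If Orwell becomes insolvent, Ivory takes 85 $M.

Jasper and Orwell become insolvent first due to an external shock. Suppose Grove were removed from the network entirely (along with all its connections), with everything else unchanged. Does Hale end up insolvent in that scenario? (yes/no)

no

With Grove removed:
Round 1 — Jasper, Orwell become insolvent (initial).
  Ivory: +50+85 → 135 ≥ 80
Round 2 — Ivory becomes insolvent.
  Kent: +95 → 95 ≥ 30
Round 3 — Kent becomes insolvent.
  Larch: +30 → 30 < 100
No further insolvencies.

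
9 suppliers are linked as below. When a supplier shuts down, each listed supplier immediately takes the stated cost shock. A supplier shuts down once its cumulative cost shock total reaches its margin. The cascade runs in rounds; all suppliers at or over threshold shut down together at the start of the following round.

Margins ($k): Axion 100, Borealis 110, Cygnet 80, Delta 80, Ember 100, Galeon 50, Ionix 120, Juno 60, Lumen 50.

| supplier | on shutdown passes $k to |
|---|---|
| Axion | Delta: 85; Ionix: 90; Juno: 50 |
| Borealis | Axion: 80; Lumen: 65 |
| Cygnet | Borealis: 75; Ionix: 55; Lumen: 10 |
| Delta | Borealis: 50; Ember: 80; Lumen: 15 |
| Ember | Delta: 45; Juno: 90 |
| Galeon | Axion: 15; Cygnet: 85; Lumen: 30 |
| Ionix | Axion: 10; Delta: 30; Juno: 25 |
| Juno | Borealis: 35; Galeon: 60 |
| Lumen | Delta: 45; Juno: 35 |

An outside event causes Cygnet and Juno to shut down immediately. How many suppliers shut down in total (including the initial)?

5

Round 1 — Cygnet, Juno shut down (initial).
  Borealis: +75+35 → 110 ≥ 110
  Galeon: +60 → 60 ≥ 50
  Ionix: +55 → 55 < 120
  Lumen: +10 → 10 < 50
Round 2 — Borealis, Galeon shut down.
  Axion: +80+15 → 95 < 100
  Lumen: +65+30 → 105 ≥ 50
Round 3 — Lumen shuts down.
  Delta: +45 → 45 < 80
No further shutdowns.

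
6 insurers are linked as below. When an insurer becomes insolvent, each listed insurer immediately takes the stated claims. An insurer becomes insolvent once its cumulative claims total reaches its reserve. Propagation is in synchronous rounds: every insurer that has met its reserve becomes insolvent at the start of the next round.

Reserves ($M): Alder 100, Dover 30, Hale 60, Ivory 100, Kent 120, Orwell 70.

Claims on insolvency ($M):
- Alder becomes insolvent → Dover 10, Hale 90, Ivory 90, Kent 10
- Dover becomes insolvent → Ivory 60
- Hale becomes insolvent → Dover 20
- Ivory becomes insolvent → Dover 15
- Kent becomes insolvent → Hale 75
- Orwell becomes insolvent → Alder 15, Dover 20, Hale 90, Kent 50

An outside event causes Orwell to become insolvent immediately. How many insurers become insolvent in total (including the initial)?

3

Round 1 — Orwell becomes insolvent (initial).
  Alder: +15 → 15 < 100
  Dover: +20 → 20 < 30
  Hale: +90 → 90 ≥ 60
  Kent: +50 → 50 < 120
Round 2 — Hale becomes insolvent.
  Dover: +20 → 40 ≥ 30
Round 3 — Dover becomes insolvent.
  Ivory: +60 → 60 < 100
No further insolvencies.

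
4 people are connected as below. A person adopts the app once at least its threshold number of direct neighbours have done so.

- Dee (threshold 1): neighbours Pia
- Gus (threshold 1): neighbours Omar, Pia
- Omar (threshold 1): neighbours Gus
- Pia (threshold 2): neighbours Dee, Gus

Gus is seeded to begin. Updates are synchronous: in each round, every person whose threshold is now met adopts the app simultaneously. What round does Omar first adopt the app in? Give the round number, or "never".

Round 1 — Gus adopts the app (initial).
Round 2 — checking thresholds:
  Omar: 1 of 1 neighbours ≥ 1, adopts the app.
  Pia: 1 of 2 neighbours < 2, holds.
Round 3 — no new adoptions; cascade stops.

2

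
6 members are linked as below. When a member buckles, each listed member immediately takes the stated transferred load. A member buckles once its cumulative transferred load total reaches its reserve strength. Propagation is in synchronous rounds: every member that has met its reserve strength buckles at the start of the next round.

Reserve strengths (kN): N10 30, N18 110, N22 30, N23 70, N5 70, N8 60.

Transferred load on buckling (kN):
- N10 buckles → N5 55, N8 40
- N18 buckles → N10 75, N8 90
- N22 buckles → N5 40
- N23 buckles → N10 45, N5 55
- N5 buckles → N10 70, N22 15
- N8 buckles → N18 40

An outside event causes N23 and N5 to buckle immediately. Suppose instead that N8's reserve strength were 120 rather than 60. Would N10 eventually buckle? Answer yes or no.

With N8's reserve strength at 120:
Round 1 — N23, N5 buckle (initial).
  N10: +45+70 → 115 ≥ 30
  N22: +15 → 15 < 30
Round 2 — N10 buckles.
  N8: +40 → 40 < 120
No further bucklings.

yes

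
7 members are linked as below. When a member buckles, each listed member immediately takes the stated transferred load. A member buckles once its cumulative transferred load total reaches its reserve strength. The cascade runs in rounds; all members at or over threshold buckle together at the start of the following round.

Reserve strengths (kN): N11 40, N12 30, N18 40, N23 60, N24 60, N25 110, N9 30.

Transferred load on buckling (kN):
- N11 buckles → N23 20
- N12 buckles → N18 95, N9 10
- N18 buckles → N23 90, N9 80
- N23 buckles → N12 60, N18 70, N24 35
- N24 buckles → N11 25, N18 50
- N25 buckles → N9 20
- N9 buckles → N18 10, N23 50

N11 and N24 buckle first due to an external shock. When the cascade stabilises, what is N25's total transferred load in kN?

Round 1 — N11, N24 buckle (initial).
  N18: +50 → 50 ≥ 40
  N23: +20 → 20 < 60
Round 2 — N18 buckles.
  N23: +90 → 110 ≥ 60
  N9: +80 → 80 ≥ 30
Round 3 — N23, N9 buckle.
  N12: +60 → 60 ≥ 30
Round 4 — N12 buckles.
No further bucklings.

0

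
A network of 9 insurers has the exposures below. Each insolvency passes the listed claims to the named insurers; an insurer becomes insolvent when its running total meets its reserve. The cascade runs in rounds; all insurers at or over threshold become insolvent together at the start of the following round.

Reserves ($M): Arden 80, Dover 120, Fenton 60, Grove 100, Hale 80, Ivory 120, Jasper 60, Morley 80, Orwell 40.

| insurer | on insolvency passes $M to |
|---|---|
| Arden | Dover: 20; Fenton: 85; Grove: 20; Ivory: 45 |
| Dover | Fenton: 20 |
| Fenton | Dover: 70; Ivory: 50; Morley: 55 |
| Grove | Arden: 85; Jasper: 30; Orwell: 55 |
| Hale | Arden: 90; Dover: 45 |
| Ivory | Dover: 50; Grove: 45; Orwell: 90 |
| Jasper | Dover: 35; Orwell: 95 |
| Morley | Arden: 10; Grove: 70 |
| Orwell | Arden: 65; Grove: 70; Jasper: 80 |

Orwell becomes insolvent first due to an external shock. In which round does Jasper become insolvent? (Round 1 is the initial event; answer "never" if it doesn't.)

2

Round 1 — Orwell becomes insolvent (initial).
  Arden: +65 → 65 < 80
  Grove: +70 → 70 < 100
  Jasper: +80 → 80 ≥ 60
Round 2 — Jasper becomes insolvent.
  Dover: +35 → 35 < 120
No further insolvencies.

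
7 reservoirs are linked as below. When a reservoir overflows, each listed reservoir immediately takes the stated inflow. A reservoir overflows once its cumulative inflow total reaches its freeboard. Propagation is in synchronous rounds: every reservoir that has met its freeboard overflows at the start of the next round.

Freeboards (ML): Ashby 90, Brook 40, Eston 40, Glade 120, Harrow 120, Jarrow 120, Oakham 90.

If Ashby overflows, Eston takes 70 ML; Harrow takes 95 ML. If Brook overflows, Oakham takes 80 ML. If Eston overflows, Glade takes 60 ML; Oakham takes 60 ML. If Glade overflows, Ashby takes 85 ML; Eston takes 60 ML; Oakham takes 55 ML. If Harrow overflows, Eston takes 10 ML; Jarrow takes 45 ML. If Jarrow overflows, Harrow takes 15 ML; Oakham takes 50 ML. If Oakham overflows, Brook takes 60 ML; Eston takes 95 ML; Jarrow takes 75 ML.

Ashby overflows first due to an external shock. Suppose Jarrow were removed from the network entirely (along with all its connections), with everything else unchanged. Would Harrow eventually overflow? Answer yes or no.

no

With Jarrow removed:
Round 1 — Ashby overflows (initial).
  Eston: +70 → 70 ≥ 40
  Harrow: +95 → 95 < 120
Round 2 — Eston overflows.
  Glade: +60 → 60 < 120
  Oakham: +60 → 60 < 90
No further overflows.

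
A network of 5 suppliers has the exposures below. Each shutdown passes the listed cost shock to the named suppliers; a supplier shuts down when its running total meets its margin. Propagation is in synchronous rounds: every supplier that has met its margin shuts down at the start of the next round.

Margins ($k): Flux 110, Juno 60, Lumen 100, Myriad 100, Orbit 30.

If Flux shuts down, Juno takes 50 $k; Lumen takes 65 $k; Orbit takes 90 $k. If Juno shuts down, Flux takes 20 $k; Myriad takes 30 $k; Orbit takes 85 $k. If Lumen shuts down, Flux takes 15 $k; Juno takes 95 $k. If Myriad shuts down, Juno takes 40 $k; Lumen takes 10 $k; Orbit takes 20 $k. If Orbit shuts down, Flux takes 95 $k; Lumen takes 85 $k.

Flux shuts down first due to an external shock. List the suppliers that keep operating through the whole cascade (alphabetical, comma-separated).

Myriad

Round 1 — Flux shuts down (initial).
  Juno: +50 → 50 < 60
  Lumen: +65 → 65 < 100
  Orbit: +90 → 90 ≥ 30
Round 2 — Orbit shuts down.
  Lumen: +85 → 150 ≥ 100
Round 3 — Lumen shuts down.
  Juno: +95 → 145 ≥ 60
Round 4 — Juno shuts down.
  Myriad: +30 → 30 < 100
No further shutdowns.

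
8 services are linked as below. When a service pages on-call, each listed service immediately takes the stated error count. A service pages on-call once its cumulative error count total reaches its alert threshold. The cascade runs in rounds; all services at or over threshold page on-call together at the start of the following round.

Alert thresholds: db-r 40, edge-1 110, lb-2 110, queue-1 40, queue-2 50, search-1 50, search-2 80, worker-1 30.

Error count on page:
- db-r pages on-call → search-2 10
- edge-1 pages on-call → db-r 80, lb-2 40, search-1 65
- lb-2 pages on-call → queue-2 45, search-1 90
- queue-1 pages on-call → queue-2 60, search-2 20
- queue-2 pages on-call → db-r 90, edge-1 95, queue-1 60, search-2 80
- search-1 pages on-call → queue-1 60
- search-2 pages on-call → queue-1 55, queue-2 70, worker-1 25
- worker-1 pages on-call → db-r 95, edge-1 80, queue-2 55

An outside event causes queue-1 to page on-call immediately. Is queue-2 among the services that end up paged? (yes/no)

Round 1 — queue-1 pages on-call (initial).
  queue-2: +60 → 60 ≥ 50
  search-2: +20 → 20 < 80
Round 2 — queue-2 pages on-call.
  db-r: +90 → 90 ≥ 40
  edge-1: +95 → 95 < 110
  search-2: +80 → 100 ≥ 80
Round 3 — db-r, search-2 page on-call.
  worker-1: +25 → 25 < 30
No further pages.

yes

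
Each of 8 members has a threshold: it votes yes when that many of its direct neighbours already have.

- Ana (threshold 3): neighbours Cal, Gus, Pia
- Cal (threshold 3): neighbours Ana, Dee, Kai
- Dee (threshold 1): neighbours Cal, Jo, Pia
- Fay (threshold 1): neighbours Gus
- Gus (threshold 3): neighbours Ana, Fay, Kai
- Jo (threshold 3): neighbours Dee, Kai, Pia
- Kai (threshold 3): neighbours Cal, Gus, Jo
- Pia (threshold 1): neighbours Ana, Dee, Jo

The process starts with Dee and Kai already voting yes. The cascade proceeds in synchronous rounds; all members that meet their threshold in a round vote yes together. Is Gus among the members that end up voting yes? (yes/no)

no

Round 1 — Dee, Kai vote yes (initial).
Round 2 — checking thresholds:
  Cal: 2 of 3 neighbours < 3, below threshold.
  Gus: 1 of 3 neighbours < 3, below threshold.
  Jo: 2 of 3 neighbours < 3, below threshold.
  Pia: 1 of 3 neighbours ≥ 1, votes yes.
Round 3 — checking thresholds:
  Ana: 1 of 3 neighbours < 3, below threshold.
  Cal: 2 of 3 neighbours < 3, below threshold.
  Gus: 1 of 3 neighbours < 3, below threshold.
  Jo: 3 of 3 neighbours ≥ 3, votes yes.
Round 4 — no new yes votes; cascade stops.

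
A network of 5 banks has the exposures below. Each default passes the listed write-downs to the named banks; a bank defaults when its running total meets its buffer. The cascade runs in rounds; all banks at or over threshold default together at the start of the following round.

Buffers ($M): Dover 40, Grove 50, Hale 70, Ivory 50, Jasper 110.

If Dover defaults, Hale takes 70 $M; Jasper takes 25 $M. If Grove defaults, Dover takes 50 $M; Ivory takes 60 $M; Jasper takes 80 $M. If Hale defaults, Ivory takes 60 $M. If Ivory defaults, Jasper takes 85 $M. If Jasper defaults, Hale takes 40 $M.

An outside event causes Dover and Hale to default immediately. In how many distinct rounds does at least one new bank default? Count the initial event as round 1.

3

Round 1 — Dover, Hale default (initial).
  Ivory: +60 → 60 ≥ 50
  Jasper: +25 → 25 < 110
Round 2 — Ivory defaults.
  Jasper: +85 → 110 ≥ 110
Round 3 — Jasper defaults.
No further defaults.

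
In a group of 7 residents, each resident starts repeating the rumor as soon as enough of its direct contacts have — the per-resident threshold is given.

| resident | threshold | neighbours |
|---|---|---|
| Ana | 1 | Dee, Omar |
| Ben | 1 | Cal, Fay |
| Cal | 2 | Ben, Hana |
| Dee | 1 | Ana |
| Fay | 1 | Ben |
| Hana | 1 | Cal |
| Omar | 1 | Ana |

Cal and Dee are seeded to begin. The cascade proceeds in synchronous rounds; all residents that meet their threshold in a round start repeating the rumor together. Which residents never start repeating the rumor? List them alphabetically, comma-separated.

none

Round 1 — Cal, Dee start repeating the rumor (initial).
Round 2 — checking thresholds:
  Ana: 1 of 2 neighbours ≥ 1, starts repeating the rumor.
  Ben: 1 of 2 neighbours ≥ 1, starts repeating the rumor.
  Hana: 1 of 1 neighbours ≥ 1, starts repeating the rumor.
Round 3 — checking thresholds:
  Fay: 1 of 1 neighbours ≥ 1, starts repeating the rumor.
  Omar: 1 of 1 neighbours ≥ 1, starts repeating the rumor.
Round 4 — no new spreads; cascade stops.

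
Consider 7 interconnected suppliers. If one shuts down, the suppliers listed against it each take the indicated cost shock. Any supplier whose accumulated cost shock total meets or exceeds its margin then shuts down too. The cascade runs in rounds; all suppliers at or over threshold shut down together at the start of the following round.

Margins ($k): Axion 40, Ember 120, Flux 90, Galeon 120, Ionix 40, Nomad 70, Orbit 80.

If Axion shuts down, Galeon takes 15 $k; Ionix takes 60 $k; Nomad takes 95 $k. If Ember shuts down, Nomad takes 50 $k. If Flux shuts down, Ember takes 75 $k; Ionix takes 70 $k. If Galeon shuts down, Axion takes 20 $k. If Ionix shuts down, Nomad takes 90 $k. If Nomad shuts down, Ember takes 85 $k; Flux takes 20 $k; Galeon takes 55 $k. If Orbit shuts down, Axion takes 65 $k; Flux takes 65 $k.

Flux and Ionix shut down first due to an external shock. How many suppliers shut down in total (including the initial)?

Round 1 — Flux, Ionix shut down (initial).
  Ember: +75 → 75 < 120
  Nomad: +90 → 90 ≥ 70
Round 2 — Nomad shuts down.
  Ember: +85 → 160 ≥ 120
  Galeon: +55 → 55 < 120
Round 3 — Ember shuts down.
No further shutdowns.

4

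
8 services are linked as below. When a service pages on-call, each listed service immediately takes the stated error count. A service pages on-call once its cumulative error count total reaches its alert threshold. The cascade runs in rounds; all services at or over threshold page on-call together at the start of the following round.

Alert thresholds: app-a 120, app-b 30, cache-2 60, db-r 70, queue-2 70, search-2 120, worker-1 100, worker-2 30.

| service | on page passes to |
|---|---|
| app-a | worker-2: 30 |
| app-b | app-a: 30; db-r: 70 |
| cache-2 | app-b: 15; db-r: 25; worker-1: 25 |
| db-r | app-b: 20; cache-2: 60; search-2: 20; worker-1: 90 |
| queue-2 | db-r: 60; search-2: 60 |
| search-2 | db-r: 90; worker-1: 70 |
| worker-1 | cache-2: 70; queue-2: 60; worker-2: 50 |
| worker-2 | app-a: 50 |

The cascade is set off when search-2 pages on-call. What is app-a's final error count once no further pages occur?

Round 1 — search-2 pages on-call (initial).
  db-r: +90 → 90 ≥ 70
  worker-1: +70 → 70 < 100
Round 2 — db-r pages on-call.
  app-b: +20 → 20 < 30
  cache-2: +60 → 60 ≥ 60
  worker-1: +90 → 160 ≥ 100
Round 3 — cache-2, worker-1 page on-call.
  app-b: +15 → 35 ≥ 30
  queue-2: +60 → 60 < 70
  worker-2: +50 → 50 ≥ 30
Round 4 — app-b, worker-2 page on-call.
  app-a: +30+50 → 80 < 120
No further pages.

80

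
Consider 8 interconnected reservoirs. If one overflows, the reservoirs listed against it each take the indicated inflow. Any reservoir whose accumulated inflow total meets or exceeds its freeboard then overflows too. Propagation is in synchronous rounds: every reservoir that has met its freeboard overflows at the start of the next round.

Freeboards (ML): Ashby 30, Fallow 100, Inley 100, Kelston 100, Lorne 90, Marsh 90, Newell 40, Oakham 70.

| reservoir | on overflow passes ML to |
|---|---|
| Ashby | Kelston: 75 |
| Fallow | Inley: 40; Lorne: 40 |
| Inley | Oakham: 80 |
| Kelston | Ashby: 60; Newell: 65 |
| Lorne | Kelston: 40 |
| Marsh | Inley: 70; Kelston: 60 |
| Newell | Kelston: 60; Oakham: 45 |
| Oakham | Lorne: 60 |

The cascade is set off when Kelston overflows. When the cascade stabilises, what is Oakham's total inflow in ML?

45

Round 1 — Kelston overflows (initial).
  Ashby: +60 → 60 ≥ 30
  Newell: +65 → 65 ≥ 40
Round 2 — Ashby, Newell overflow.
  Oakham: +45 → 45 < 70
No further overflows.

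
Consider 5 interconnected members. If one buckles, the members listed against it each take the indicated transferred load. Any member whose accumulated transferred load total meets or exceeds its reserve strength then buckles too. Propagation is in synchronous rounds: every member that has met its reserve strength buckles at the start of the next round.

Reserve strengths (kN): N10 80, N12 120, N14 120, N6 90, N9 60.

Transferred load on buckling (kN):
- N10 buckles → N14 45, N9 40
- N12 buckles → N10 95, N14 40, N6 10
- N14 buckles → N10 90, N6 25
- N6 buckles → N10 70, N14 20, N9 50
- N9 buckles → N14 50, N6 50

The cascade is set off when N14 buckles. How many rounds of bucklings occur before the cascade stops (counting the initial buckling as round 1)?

2

Round 1 — N14 buckles (initial).
  N10: +90 → 90 ≥ 80
  N6: +25 → 25 < 90
Round 2 — N10 buckles.
  N9: +40 → 40 < 60
No further bucklings.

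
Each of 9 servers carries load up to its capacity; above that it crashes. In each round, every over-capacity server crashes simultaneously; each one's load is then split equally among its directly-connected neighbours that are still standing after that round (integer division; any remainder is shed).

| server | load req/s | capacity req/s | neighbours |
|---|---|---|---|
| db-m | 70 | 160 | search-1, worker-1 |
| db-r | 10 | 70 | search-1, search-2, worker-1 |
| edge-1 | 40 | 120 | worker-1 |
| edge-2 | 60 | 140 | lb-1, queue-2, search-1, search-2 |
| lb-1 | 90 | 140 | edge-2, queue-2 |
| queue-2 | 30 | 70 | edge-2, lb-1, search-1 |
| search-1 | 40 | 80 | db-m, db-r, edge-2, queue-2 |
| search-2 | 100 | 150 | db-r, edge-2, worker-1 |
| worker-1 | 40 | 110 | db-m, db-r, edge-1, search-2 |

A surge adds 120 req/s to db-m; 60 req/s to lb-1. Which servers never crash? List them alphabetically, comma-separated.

Round 1 — db-m at 190 > 160; lb-1 at 150 > 140. db-m, lb-1 crash.
  db-m sheds 190 req/s to search-1, worker-1: 95 each.
    search-1: 40+95 = 135 > 80
    worker-1: 40+95 = 135 > 110
  lb-1 sheds 150 req/s to edge-2, queue-2: 75 each.
    edge-2: 60+75 = 135 ≤ 140
    queue-2: 30+75 = 105 > 70
Round 2 — queue-2, search-1, worker-1 crash.
  queue-2 sheds 105 req/s to edge-2: 105 each.
    edge-2: 135+105 = 240 > 140
  search-1 sheds 135 req/s to db-r, edge-2: 67 each (1 lost).
    db-r: 10+67 = 77 > 70
    edge-2: 240+67 = 307 > 140
  worker-1 sheds 135 req/s to db-r, edge-1, search-2: 45 each.
    db-r: 77+45 = 122 > 70
    edge-1: 40+45 = 85 ≤ 120
    search-2: 100+45 = 145 ≤ 150
Round 3 — db-r, edge-2 crash.
  db-r sheds 122 req/s to search-2: 122 each.
    search-2: 145+122 = 267 > 150
  edge-2 sheds 307 req/s to search-2: 307 each.
    search-2: 267+307 = 574 > 150
Round 4 — search-2 crashes.
  search-2 sheds 574 req/s: no online neighbours, lost.
No further crashes.

edge-1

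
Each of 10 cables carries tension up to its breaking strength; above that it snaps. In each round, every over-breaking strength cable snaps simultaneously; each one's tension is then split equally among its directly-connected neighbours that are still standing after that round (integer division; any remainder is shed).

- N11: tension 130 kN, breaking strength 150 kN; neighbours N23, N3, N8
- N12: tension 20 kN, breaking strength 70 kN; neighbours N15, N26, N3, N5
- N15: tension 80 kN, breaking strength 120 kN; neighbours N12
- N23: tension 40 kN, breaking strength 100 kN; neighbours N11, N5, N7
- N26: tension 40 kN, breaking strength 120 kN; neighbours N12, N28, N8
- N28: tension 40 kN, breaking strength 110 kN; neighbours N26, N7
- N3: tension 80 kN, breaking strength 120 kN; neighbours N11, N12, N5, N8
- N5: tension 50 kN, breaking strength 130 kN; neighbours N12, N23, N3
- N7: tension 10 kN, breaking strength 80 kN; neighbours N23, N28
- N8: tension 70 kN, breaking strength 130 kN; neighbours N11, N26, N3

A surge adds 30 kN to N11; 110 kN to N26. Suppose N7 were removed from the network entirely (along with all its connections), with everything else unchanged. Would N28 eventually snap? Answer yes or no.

no

With N7 removed:
Round 1 — N11 at 160 > 150; N26 at 150 > 120. N11, N26 snap.
  N11 sheds 160 kN to N23, N3, N8: 53 each (1 lost).
    N23: 40+53 = 93 ≤ 100
    N3: 80+53 = 133 > 120
    N8: 70+53 = 123 ≤ 130
  N26 sheds 150 kN to N12, N28, N8: 50 each.
    N12: 20+50 = 70 ≤ 70
    N28: 40+50 = 90 ≤ 110
    N8: 123+50 = 173 > 130
Round 2 — N3, N8 snap.
  N3 sheds 133 kN to N12, N5: 66 each (1 lost).
    N12: 70+66 = 136 > 70
    N5: 50+66 = 116 ≤ 130
  N8 sheds 173 kN: no online neighbours, lost.
Round 3 — N12 snaps.
  N12 sheds 136 kN to N15, N5: 68 each.
    N15: 80+68 = 148 > 120
    N5: 116+68 = 184 > 130
Round 4 — N15, N5 snap.
  N15 sheds 148 kN: no online neighbours, lost.
  N5 sheds 184 kN to N23: 184 each.
    N23: 93+184 = 277 > 100
Round 5 — N23 snaps.
  N23 sheds 277 kN: no online neighbours, lost.
No further breaks.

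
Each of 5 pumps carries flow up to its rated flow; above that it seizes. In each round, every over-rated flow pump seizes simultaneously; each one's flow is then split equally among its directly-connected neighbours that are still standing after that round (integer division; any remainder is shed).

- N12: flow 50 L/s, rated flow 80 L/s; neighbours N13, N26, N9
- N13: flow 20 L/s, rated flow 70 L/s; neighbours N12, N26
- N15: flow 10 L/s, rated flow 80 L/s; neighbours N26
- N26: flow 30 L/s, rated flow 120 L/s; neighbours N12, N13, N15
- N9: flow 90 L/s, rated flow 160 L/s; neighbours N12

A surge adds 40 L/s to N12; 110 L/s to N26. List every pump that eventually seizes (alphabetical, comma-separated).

N12, N13, N26

Round 1 — N12 at 90 > 80; N26 at 140 > 120. N12, N26 seize.
  N12 sheds 90 L/s to N13, N9: 45 each.
    N13: 20+45 = 65 ≤ 70
    N9: 90+45 = 135 ≤ 160
  N26 sheds 140 L/s to N13, N15: 70 each.
    N13: 65+70 = 135 > 70
    N15: 10+70 = 80 ≤ 80
Round 2 — N13 seizes.
  N13 sheds 135 L/s: no online neighbours, lost.
No further seizures.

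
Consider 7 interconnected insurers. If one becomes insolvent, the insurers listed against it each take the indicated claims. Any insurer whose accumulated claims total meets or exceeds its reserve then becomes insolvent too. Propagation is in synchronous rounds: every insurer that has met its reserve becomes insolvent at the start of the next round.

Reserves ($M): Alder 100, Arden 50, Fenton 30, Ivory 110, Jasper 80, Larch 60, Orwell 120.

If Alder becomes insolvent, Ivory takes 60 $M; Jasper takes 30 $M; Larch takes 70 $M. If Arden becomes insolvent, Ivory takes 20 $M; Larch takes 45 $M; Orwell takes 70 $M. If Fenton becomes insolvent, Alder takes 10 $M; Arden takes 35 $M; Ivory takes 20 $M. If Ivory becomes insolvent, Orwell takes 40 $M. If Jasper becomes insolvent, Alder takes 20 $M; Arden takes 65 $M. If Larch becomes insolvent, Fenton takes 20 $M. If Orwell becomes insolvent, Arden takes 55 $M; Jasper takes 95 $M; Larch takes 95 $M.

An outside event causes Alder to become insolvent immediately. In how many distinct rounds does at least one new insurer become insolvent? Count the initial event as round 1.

2

Round 1 — Alder becomes insolvent (initial).
  Ivory: +60 → 60 < 110
  Jasper: +30 → 30 < 80
  Larch: +70 → 70 ≥ 60
Round 2 — Larch becomes insolvent.
  Fenton: +20 → 20 < 30
No further insolvencies.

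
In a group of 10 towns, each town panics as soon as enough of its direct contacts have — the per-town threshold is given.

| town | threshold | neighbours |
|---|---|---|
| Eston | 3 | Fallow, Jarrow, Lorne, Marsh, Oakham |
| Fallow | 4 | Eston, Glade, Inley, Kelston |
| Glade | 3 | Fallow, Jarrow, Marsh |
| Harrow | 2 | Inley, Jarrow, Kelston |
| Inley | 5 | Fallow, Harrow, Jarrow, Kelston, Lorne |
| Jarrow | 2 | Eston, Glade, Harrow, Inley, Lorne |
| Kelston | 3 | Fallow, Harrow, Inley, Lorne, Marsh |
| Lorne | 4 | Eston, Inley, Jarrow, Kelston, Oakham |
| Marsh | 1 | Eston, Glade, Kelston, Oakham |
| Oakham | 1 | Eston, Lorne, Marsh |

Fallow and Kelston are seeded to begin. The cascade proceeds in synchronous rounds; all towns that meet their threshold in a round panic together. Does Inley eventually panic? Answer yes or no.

Round 1 — Fallow, Kelston panic (initial).
Round 2 — checking thresholds:
  Eston: 1 of 5 neighbours < 3, holds.
  Glade: 1 of 3 neighbours < 3, holds.
  Harrow: 1 of 3 neighbours < 2, holds.
  Inley: 2 of 5 neighbours < 5, holds.
  Lorne: 1 of 5 neighbours < 4, holds.
  Marsh: 1 of 4 neighbours ≥ 1, panics.
Round 3 — checking thresholds:
  Eston: 2 of 5 neighbours < 3, holds.
  Glade: 2 of 3 neighbours < 3, holds.
  Harrow: 1 of 3 neighbours < 2, holds.
  Inley: 2 of 5 neighbours < 5, holds.
  Lorne: 1 of 5 neighbours < 4, holds.
  Oakham: 1 of 3 neighbours ≥ 1, panics.
Round 4 — checking thresholds:
  Eston: 3 of 5 neighbours ≥ 3, panics.
  Glade: 2 of 3 neighbours < 3, holds.
  Harrow: 1 of 3 neighbours < 2, holds.
  Inley: 2 of 5 neighbours < 5, holds.
  Lorne: 2 of 5 neighbours < 4, holds.
Round 5 — no new panics; cascade stops.

no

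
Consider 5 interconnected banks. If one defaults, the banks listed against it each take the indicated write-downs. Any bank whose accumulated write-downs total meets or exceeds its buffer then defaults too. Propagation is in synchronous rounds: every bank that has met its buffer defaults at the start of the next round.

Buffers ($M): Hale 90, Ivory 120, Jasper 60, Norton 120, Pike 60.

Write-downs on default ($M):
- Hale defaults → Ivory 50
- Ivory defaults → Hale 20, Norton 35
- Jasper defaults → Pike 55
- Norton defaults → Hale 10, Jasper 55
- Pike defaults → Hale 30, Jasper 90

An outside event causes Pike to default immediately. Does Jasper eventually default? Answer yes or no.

Round 1 — Pike defaults (initial).
  Hale: +30 → 30 < 90
  Jasper: +90 → 90 ≥ 60
Round 2 — Jasper defaults.
No further defaults.

yes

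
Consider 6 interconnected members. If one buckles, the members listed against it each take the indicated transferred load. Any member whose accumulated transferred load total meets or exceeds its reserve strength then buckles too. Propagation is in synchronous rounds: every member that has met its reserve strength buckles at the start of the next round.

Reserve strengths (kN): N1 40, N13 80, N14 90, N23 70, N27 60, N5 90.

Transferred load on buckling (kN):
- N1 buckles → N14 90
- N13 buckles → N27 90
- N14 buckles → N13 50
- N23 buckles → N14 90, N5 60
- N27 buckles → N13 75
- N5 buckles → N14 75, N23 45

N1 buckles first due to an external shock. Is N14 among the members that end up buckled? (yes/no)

yes

Round 1 — N1 buckles (initial).
  N14: +90 → 90 ≥ 90
Round 2 — N14 buckles.
  N13: +50 → 50 < 80
No further bucklings.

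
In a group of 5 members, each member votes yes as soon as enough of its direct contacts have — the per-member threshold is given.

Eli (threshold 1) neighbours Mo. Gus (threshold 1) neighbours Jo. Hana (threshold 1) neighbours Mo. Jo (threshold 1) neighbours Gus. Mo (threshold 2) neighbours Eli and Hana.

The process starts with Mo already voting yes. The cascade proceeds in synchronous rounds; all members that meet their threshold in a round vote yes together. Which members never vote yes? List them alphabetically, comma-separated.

Gus, Jo

Round 1 — Mo votes yes (initial).
Round 2 — checking thresholds:
  Eli: 1 of 1 neighbours ≥ 1, votes yes.
  Hana: 1 of 1 neighbours ≥ 1, votes yes.
Round 3 — no new yes votes; cascade stops.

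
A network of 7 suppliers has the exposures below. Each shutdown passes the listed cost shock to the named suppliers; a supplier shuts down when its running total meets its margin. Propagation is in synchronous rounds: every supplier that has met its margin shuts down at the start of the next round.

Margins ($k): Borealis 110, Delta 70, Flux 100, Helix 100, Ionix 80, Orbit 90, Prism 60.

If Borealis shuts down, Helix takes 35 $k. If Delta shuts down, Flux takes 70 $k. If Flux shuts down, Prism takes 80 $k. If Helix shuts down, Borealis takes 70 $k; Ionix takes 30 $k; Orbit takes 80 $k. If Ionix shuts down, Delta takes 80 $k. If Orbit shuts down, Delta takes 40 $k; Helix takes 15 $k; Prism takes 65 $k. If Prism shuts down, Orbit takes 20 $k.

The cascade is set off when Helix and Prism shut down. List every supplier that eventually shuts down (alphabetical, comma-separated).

Round 1 — Helix, Prism shut down (initial).
  Borealis: +70 → 70 < 110
  Ionix: +30 → 30 < 80
  Orbit: +80+20 → 100 ≥ 90
Round 2 — Orbit shuts down.
  Delta: +40 → 40 < 70
No further shutdowns.

Helix, Orbit, Prism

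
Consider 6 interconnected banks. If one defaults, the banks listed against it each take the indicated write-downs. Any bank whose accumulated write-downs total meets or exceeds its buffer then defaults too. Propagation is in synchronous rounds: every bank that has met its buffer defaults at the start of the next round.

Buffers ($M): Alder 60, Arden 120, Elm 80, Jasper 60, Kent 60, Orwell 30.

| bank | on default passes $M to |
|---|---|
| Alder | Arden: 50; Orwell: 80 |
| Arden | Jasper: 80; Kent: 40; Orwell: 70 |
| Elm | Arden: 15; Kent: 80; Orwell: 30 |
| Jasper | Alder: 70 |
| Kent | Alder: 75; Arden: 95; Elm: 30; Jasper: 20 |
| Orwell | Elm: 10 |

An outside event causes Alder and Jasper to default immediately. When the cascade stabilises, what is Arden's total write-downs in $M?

Round 1 — Alder, Jasper default (initial).
  Arden: +50 → 50 < 120
  Orwell: +80 → 80 ≥ 30
Round 2 — Orwell defaults.
  Elm: +10 → 10 < 80
No further defaults.

50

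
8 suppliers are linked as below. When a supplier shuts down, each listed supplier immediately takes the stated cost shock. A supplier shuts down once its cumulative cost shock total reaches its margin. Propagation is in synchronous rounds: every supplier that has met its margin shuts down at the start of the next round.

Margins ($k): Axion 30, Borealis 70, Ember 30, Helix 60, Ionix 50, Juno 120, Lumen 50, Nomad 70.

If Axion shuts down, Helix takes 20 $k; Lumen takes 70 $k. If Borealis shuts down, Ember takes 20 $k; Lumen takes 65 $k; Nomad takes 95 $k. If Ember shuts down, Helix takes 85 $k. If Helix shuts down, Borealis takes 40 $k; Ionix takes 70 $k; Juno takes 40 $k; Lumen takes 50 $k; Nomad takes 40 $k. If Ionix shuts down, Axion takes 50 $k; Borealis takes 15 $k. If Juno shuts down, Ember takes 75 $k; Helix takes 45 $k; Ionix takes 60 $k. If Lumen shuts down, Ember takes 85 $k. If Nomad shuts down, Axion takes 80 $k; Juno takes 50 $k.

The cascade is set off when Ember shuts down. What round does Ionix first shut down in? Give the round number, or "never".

3

Round 1 — Ember shuts down (initial).
  Helix: +85 → 85 ≥ 60
Round 2 — Helix shuts down.
  Borealis: +40 → 40 < 70
  Ionix: +70 → 70 ≥ 50
  Juno: +40 → 40 < 120
  Lumen: +50 → 50 ≥ 50
  Nomad: +40 → 40 < 70
Round 3 — Ionix, Lumen shut down.
  Axion: +50 → 50 ≥ 30
  Borealis: +15 → 55 < 70
Round 4 — Axion shuts down.
No further shutdowns.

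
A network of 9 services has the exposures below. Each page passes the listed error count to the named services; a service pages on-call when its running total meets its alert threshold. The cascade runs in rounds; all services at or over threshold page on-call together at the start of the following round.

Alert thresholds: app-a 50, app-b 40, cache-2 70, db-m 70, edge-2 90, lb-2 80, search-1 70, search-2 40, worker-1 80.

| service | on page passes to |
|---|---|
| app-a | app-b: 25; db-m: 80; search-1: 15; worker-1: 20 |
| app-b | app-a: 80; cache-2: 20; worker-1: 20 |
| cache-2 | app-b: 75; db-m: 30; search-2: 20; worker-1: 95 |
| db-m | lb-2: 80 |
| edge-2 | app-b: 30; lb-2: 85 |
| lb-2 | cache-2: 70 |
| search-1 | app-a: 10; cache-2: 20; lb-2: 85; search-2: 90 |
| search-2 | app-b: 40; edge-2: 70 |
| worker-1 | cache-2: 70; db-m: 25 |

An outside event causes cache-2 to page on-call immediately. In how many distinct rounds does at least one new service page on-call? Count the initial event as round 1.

5

Round 1 — cache-2 pages on-call (initial).
  app-b: +75 → 75 ≥ 40
  db-m: +30 → 30 < 70
  search-2: +20 → 20 < 40
  worker-1: +95 → 95 ≥ 80
Round 2 — app-b, worker-1 page on-call.
  app-a: +80 → 80 ≥ 50
  db-m: +25 → 55 < 70
Round 3 — app-a pages on-call.
  db-m: +80 → 135 ≥ 70
  search-1: +15 → 15 < 70
Round 4 — db-m pages on-call.
  lb-2: +80 → 80 ≥ 80
Round 5 — lb-2 pages on-call.
No further pages.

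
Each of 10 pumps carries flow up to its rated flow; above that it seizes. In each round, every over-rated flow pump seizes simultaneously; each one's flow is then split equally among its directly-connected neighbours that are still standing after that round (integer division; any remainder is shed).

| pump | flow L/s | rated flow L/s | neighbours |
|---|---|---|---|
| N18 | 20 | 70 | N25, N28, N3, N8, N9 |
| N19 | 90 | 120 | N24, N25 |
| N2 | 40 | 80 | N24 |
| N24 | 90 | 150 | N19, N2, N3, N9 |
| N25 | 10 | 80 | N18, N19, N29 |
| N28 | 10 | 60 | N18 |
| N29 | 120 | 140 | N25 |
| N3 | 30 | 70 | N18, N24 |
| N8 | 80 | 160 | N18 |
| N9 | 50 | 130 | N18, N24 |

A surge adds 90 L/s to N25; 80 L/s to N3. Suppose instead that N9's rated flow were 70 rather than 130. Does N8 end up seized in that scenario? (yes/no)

no

With N9's rated flow at 70:
Round 1 — N25 at 100 > 80; N3 at 110 > 70. N25, N3 seize.
  N25 sheds 100 L/s to N18, N19, N29: 33 each (1 lost).
    N18: 20+33 = 53 ≤ 70
    N19: 90+33 = 123 > 120
    N29: 120+33 = 153 > 140
  N3 sheds 110 L/s to N18, N24: 55 each.
    N18: 53+55 = 108 > 70
    N24: 90+55 = 145 ≤ 150
Round 2 — N18, N19, N29 seize.
  N18 sheds 108 L/s to N28, N8, N9: 36 each.
    N28: 10+36 = 46 ≤ 60
    N8: 80+36 = 116 ≤ 160
    N9: 50+36 = 86 > 70
  N19 sheds 123 L/s to N24: 123 each.
    N24: 145+123 = 268 > 150
  N29 sheds 153 L/s: no online neighbours, lost.
Round 3 — N24, N9 seize.
  N24 sheds 268 L/s to N2: 268 each.
    N2: 40+268 = 308 > 80
  N9 sheds 86 L/s: no online neighbours, lost.
Round 4 — N2 seizes.
  N2 sheds 308 L/s: no online neighbours, lost.
No further seizures.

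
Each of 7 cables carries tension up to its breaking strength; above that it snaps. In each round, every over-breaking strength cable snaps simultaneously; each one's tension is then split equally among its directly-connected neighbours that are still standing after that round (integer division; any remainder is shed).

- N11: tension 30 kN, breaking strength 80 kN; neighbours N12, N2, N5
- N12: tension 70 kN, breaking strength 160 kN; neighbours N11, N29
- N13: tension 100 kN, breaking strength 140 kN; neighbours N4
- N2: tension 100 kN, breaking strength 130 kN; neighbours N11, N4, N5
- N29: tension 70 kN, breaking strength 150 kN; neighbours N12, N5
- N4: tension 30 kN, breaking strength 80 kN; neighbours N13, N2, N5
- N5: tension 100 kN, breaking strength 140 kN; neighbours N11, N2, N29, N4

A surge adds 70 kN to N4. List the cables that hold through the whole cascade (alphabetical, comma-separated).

N13

Round 1 — N4 at 100 > 80. N4 snaps.
  N4 sheds 100 kN to N13, N2, N5: 33 each (1 lost).
    N13: 100+33 = 133 ≤ 140
    N2: 100+33 = 133 > 130
    N5: 100+33 = 133 ≤ 140
Round 2 — N2 snaps.
  N2 sheds 133 kN to N11, N5: 66 each (1 lost).
    N11: 30+66 = 96 > 80
    N5: 133+66 = 199 > 140
Round 3 — N11, N5 snap.
  N11 sheds 96 kN to N12: 96 each.
    N12: 70+96 = 166 > 160
  N5 sheds 199 kN to N29: 199 each.
    N29: 70+199 = 269 > 150
Round 4 — N12, N29 snap.
  N12 sheds 166 kN: no online neighbours, lost.
  N29 sheds 269 kN: no online neighbours, lost.
No further breaks.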